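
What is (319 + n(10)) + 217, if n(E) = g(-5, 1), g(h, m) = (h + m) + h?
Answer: 527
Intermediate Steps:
g(h, m) = m + 2*h
n(E) = -9 (n(E) = 1 + 2*(-5) = 1 - 10 = -9)
(319 + n(10)) + 217 = (319 - 9) + 217 = 310 + 217 = 527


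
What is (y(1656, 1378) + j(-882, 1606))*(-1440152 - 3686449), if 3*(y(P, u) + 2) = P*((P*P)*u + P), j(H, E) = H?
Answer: -10693962780293776044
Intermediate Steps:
y(P, u) = -2 + P*(P + u*P**2)/3 (y(P, u) = -2 + (P*((P*P)*u + P))/3 = -2 + (P*(P**2*u + P))/3 = -2 + (P*(u*P**2 + P))/3 = -2 + (P*(P + u*P**2))/3 = -2 + P*(P + u*P**2)/3)
(y(1656, 1378) + j(-882, 1606))*(-1440152 - 3686449) = ((-2 + (1/3)*1656**2 + (1/3)*1378*1656**3) - 882)*(-1440152 - 3686449) = ((-2 + (1/3)*2742336 + (1/3)*1378*4541308416) - 882)*(-5126601) = ((-2 + 914112 + 2085974332416) - 882)*(-5126601) = (2085975246526 - 882)*(-5126601) = 2085975245644*(-5126601) = -10693962780293776044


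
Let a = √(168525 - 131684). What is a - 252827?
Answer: -252827 + √36841 ≈ -2.5264e+5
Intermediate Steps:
a = √36841 ≈ 191.94
a - 252827 = √36841 - 252827 = -252827 + √36841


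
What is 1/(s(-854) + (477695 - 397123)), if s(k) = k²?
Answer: 1/809888 ≈ 1.2347e-6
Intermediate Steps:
1/(s(-854) + (477695 - 397123)) = 1/((-854)² + (477695 - 397123)) = 1/(729316 + 80572) = 1/809888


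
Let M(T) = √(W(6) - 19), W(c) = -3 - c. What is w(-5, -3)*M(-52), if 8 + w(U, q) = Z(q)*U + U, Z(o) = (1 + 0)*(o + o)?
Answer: 34*I*√7 ≈ 89.956*I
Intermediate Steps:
Z(o) = 2*o (Z(o) = 1*(2*o) = 2*o)
w(U, q) = -8 + U + 2*U*q (w(U, q) = -8 + ((2*q)*U + U) = -8 + (2*U*q + U) = -8 + (U + 2*U*q) = -8 + U + 2*U*q)
M(T) = 2*I*√7 (M(T) = √((-3 - 1*6) - 19) = √((-3 - 6) - 19) = √(-9 - 19) = √(-28) = 2*I*√7)
w(-5, -3)*M(-52) = (-8 - 5 + 2*(-5)*(-3))*(2*I*√7) = (-8 - 5 + 30)*(2*I*√7) = 17*(2*I*√7) = 34*I*√7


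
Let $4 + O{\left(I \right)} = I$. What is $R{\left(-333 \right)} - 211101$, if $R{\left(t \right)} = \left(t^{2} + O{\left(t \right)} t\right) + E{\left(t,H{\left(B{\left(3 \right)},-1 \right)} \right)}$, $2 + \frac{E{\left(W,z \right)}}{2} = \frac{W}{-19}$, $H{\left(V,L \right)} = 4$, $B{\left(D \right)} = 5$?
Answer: $\frac{228761}{19} \approx 12040.0$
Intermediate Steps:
$O{\left(I \right)} = -4 + I$
$E{\left(W,z \right)} = -4 - \frac{2 W}{19}$ ($E{\left(W,z \right)} = -4 + 2 \frac{W}{-19} = -4 + 2 W \left(- \frac{1}{19}\right) = -4 + 2 \left(- \frac{W}{19}\right) = -4 - \frac{2 W}{19}$)
$R{\left(t \right)} = -4 + t^{2} - \frac{2 t}{19} + t \left(-4 + t\right)$ ($R{\left(t \right)} = \left(t^{2} + \left(-4 + t\right) t\right) - \left(4 + \frac{2 t}{19}\right) = \left(t^{2} + t \left(-4 + t\right)\right) - \left(4 + \frac{2 t}{19}\right) = -4 + t^{2} - \frac{2 t}{19} + t \left(-4 + t\right)$)
$R{\left(-333 \right)} - 211101 = \left(-4 + 2 \left(-333\right)^{2} - - \frac{25974}{19}\right) - 211101 = \left(-4 + 2 \cdot 110889 + \frac{25974}{19}\right) - 211101 = \left(-4 + 221778 + \frac{25974}{19}\right) - 211101 = \frac{4239680}{19} - 211101 = \frac{228761}{19}$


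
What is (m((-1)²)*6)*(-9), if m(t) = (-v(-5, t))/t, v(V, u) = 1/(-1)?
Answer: -54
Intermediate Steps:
v(V, u) = -1
m(t) = 1/t (m(t) = (-1*(-1))/t = 1/t)
(m((-1)²)*6)*(-9) = (6/(-1)²)*(-9) = (6/1)*(-9) = (1*6)*(-9) = 6*(-9) = -54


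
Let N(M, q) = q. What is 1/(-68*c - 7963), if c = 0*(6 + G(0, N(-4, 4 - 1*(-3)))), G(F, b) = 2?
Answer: -1/7963 ≈ -0.00012558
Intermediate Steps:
c = 0 (c = 0*(6 + 2) = 0*8 = 0)
1/(-68*c - 7963) = 1/(-68*0 - 7963) = 1/(0 - 7963) = 1/(-7963) = -1/7963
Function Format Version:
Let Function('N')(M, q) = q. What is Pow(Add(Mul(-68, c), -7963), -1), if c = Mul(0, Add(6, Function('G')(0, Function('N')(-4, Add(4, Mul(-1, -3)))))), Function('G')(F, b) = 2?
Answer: Rational(-1, 7963) ≈ -0.00012558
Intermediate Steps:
c = 0 (c = Mul(0, Add(6, 2)) = Mul(0, 8) = 0)
Pow(Add(Mul(-68, c), -7963), -1) = Pow(Add(Mul(-68, 0), -7963), -1) = Pow(Add(0, -7963), -1) = Pow(-7963, -1) = Rational(-1, 7963)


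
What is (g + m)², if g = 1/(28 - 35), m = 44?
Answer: 94249/49 ≈ 1923.4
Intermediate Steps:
g = -⅐ (g = 1/(-7) = -⅐ ≈ -0.14286)
(g + m)² = (-⅐ + 44)² = (307/7)² = 94249/49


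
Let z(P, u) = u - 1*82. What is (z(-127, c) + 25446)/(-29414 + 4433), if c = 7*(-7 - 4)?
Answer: -8429/8327 ≈ -1.0122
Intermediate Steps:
c = -77 (c = 7*(-11) = -77)
z(P, u) = -82 + u (z(P, u) = u - 82 = -82 + u)
(z(-127, c) + 25446)/(-29414 + 4433) = ((-82 - 77) + 25446)/(-29414 + 4433) = (-159 + 25446)/(-24981) = 25287*(-1/24981) = -8429/8327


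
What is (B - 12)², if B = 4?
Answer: 64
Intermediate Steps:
(B - 12)² = (4 - 12)² = (-8)² = 64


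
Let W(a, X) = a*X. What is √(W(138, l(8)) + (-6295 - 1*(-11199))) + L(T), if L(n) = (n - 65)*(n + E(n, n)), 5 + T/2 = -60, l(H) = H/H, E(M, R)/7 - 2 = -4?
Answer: 28080 + √5042 ≈ 28151.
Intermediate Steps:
E(M, R) = -14 (E(M, R) = 14 + 7*(-4) = 14 - 28 = -14)
l(H) = 1
T = -130 (T = -10 + 2*(-60) = -10 - 120 = -130)
W(a, X) = X*a
L(n) = (-65 + n)*(-14 + n) (L(n) = (n - 65)*(n - 14) = (-65 + n)*(-14 + n))
√(W(138, l(8)) + (-6295 - 1*(-11199))) + L(T) = √(1*138 + (-6295 - 1*(-11199))) + (910 + (-130)² - 79*(-130)) = √(138 + (-6295 + 11199)) + (910 + 16900 + 10270) = √(138 + 4904) + 28080 = √5042 + 28080 = 28080 + √5042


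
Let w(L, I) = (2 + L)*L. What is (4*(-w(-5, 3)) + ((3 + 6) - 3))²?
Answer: 2916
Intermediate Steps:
w(L, I) = L*(2 + L)
(4*(-w(-5, 3)) + ((3 + 6) - 3))² = (4*(-(-5)*(2 - 5)) + ((3 + 6) - 3))² = (4*(-(-5)*(-3)) + (9 - 3))² = (4*(-1*15) + 6)² = (4*(-15) + 6)² = (-60 + 6)² = (-54)² = 2916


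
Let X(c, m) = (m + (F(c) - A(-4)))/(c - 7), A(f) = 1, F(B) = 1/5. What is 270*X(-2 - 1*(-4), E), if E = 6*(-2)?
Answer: 3456/5 ≈ 691.20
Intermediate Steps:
F(B) = ⅕ (F(B) = 1*(⅕) = ⅕)
E = -12
X(c, m) = (-⅘ + m)/(-7 + c) (X(c, m) = (m + (⅕ - 1*1))/(c - 7) = (m + (⅕ - 1))/(-7 + c) = (m - ⅘)/(-7 + c) = (-⅘ + m)/(-7 + c))
270*X(-2 - 1*(-4), E) = 270*((-⅘ - 12)/(-7 + (-2 - 1*(-4)))) = 270*(-64/5/(-7 + (-2 + 4))) = 270*(-64/5/(-7 + 2)) = 270*(-64/5/(-5)) = 270*(-⅕*(-64/5)) = 270*(64/25) = 3456/5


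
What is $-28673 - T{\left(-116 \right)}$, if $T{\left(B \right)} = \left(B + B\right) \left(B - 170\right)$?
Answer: $-95025$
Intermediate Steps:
$T{\left(B \right)} = 2 B \left(-170 + B\right)$
$-28673 - T{\left(-116 \right)} = -28673 - 2 \left(-116\right) \left(-170 - 116\right) = -28673 - 2 \left(-116\right) \left(-286\right) = -28673 - 66352 = -95025$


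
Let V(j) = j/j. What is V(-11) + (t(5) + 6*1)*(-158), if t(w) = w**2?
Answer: -4897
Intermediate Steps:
V(j) = 1
V(-11) + (t(5) + 6*1)*(-158) = 1 + (5**2 + 6*1)*(-158) = 1 + (25 + 6)*(-158) = 1 + 31*(-158) = 1 - 4898 = -4897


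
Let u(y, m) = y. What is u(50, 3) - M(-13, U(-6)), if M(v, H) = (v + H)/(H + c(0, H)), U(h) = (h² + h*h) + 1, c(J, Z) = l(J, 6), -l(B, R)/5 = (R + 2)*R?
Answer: 8410/167 ≈ 50.359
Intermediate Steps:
l(B, R) = -5*R*(2 + R) (l(B, R) = -5*(R + 2)*R = -5*(2 + R)*R = -5*R*(2 + R))
c(J, Z) = -240 (c(J, Z) = -5*6*(2 + 6) = -5*6*8 = -240)
U(h) = 1 + 2*h² (U(h) = (h² + h²) + 1 = 2*h² + 1 = 1 + 2*h²)
M(v, H) = (H + v)/(-240 + H) (M(v, H) = (v + H)/(H - 240) = (H + v)/(-240 + H))
u(50, 3) - M(-13, U(-6)) = 50 - ((1 + 2*(-6)²) - 13)/(-240 + (1 + 2*(-6)²)) = 50 - ((1 + 2*36) - 13)/(-240 + (1 + 2*36)) = 50 - ((1 + 72) - 13)/(-240 + (1 + 72)) = 50 - (73 - 13)/(-240 + 73) = 50 - 60/(-167) = 50 - (-1)*60/167 = 50 - 1*(-60/167) = 50 + 60/167 = 8410/167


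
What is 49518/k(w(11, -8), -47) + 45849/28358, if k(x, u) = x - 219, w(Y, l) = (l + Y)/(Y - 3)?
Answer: -337989747/1502974 ≈ -224.88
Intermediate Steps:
w(Y, l) = (Y + l)/(-3 + Y)
k(x, u) = -219 + x
49518/k(w(11, -8), -47) + 45849/28358 = 49518/(-219 + (11 - 8)/(-3 + 11)) + 45849/28358 = 49518/(-219 + 3/8) + 45849*(1/28358) = 49518/(-219 + (⅛)*3) + 45849/28358 = 49518/(-219 + 3/8) + 45849/28358 = 49518/(-1749/8) + 45849/28358 = 49518*(-8/1749) + 45849/28358 = -132048/583 + 45849/28358 = -337989747/1502974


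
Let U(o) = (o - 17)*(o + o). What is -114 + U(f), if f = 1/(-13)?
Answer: -18822/169 ≈ -111.37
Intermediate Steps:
f = -1/13 ≈ -0.076923
U(o) = 2*o*(-17 + o) (U(o) = (-17 + o)*(2*o) = 2*o*(-17 + o))
-114 + U(f) = -114 + 2*(-1/13)*(-17 - 1/13) = -114 + 2*(-1/13)*(-222/13) = -114 + 444/169 = -18822/169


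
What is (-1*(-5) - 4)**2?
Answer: 1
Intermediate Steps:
(-1*(-5) - 4)**2 = (5 - 4)**2 = 1**2 = 1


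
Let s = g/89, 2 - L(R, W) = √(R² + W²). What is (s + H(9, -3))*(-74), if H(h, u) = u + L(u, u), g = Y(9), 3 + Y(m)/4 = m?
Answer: 4810/89 + 222*√2 ≈ 368.00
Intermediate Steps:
Y(m) = -12 + 4*m
g = 24 (g = -12 + 4*9 = -12 + 36 = 24)
L(R, W) = 2 - √(R² + W²)
s = 24/89 ≈ 0.26966
H(h, u) = 2 + u - √2*√(u²) (H(h, u) = u + (2 - √(u² + u²)) = u + (2 - √(2*u²)) = u + (2 - √2*√(u²)) = 2 + u - √2*√(u²))
(s + H(9, -3))*(-74) = (24/89 + (2 - 3 - √2*√((-3)²)))*(-74) = (24/89 + (2 - 3 - √2*√9))*(-74) = (24/89 + (2 - 3 - 1*√2*3))*(-74) = (24/89 + (2 - 3 - 3*√2))*(-74) = (24/89 + (-1 - 3*√2))*(-74) = (-65/89 - 3*√2)*(-74) = 4810/89 + 222*√2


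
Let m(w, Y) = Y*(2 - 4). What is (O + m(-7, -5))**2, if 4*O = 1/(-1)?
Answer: 1521/16 ≈ 95.063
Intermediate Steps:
m(w, Y) = -2*Y (m(w, Y) = Y*(-2) = -2*Y)
O = -1/4 (O = (1/4)/(-1) = (1/4)*(-1) = -1/4 ≈ -0.25000)
(O + m(-7, -5))**2 = (-1/4 - 2*(-5))**2 = (-1/4 + 10)**2 = (39/4)**2 = 1521/16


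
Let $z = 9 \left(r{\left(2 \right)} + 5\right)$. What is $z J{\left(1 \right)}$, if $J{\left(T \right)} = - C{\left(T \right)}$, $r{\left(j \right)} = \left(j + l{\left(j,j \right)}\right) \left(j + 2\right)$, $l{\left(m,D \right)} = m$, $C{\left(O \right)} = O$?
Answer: $-189$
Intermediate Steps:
$r{\left(j \right)} = 2 j \left(2 + j\right)$ ($r{\left(j \right)} = \left(j + j\right) \left(j + 2\right) = 2 j \left(2 + j\right)$)
$J{\left(T \right)} = - T$
$z = 189$ ($z = 9 \left(2 \cdot 2 \left(2 + 2\right) + 5\right) = 9 \left(2 \cdot 2 \cdot 4 + 5\right) = 9 \left(16 + 5\right) = 9 \cdot 21 = 189$)
$z J{\left(1 \right)} = 189 \left(\left(-1\right) 1\right) = 189 \left(-1\right) = -189$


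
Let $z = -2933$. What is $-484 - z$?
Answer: $2449$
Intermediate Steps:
$-484 - z = -484 - -2933 = -484 + 2933 = 2449$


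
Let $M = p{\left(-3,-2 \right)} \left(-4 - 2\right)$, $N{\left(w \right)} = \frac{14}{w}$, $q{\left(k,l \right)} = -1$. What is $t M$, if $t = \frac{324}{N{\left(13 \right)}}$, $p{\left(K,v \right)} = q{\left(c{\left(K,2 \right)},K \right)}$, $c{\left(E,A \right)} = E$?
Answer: $\frac{12636}{7} \approx 1805.1$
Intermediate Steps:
$p{\left(K,v \right)} = -1$
$t = \frac{2106}{7}$ ($t = \frac{324}{14 \cdot \frac{1}{13}} = \frac{324}{\frac{14}{13}} = 324 \cdot \frac{13}{14} = \frac{2106}{7} \approx 300.86$)
$M = 6$ ($M = - (-4 - 2) = \left(-1\right) \left(-6\right) = 6$)
$t M = \frac{2106}{7} \cdot 6 = \frac{12636}{7}$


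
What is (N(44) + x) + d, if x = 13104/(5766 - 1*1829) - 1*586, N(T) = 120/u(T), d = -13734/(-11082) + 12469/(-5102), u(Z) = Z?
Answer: -237166257556167/408098923958 ≈ -581.15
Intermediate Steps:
d = -11351765/9423394 (d = -13734*(-1/11082) + 12469*(-1/5102) = 2289/1847 - 12469/5102 = -11351765/9423394 ≈ -1.2046)
N(T) = 120/T
x = -2293978/3937 (x = 13104/(5766 - 1829) - 586 = 13104/3937 - 586 = -2293978/3937 ≈ -582.67)
(N(44) + x) + d = (120/44 - 2293978/3937) - 11351765/9423394 = (120*(1/44) - 2293978/3937) - 11351765/9423394 = (30/11 - 2293978/3937) - 11351765/9423394 = -25115648/43307 - 11351765/9423394 = -237166257556167/408098923958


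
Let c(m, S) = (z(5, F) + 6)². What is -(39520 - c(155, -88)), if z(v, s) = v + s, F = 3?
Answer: -39324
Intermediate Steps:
z(v, s) = s + v
c(m, S) = 196 (c(m, S) = ((3 + 5) + 6)² = (8 + 6)² = 14² = 196)
-(39520 - c(155, -88)) = -(39520 - 1*196) = -(39520 - 196) = -1*39324 = -39324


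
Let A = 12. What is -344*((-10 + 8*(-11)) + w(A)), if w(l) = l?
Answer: 29584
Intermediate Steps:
-344*((-10 + 8*(-11)) + w(A)) = -344*((-10 + 8*(-11)) + 12) = -344*((-10 - 88) + 12) = -344*(-98 + 12) = -344*(-86) = 29584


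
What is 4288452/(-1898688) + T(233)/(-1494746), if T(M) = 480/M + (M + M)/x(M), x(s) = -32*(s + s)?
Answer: -22629773118169/10019198732224 ≈ -2.2586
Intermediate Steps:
x(s) = -64*s
T(M) = -1/32 + 480/M (T(M) = 480/M + (M + M)/((-64*M)) = 480/M + (2*M)*(-1/(64*M)) = 480/M - 1/32 = -1/32 + 480/M)
4288452/(-1898688) + T(233)/(-1494746) = 4288452/(-1898688) + ((1/32)*(15360 - 1*233)/233)/(-1494746) = 4288452*(-1/1898688) + ((1/32)*(1/233)*(15360 - 233))*(-1/1494746) = -357371/158224 + ((1/32)*(1/233)*15127)*(-1/1494746) = -357371/158224 + (15127/7456)*(-1/1494746) = -357371/158224 - 15127/11144826176 = -22629773118169/10019198732224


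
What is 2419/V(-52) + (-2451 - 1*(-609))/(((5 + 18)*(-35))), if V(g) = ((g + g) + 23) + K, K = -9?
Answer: -356303/14490 ≈ -24.590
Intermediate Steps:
V(g) = 14 + 2*g (V(g) = ((g + g) + 23) - 9 = (2*g + 23) - 9 = (23 + 2*g) - 9 = 14 + 2*g)
2419/V(-52) + (-2451 - 1*(-609))/(((5 + 18)*(-35))) = 2419/(14 + 2*(-52)) + (-2451 - 1*(-609))/(((5 + 18)*(-35))) = 2419/(14 - 104) + (-2451 + 609)/((23*(-35))) = 2419/(-90) - 1842/(-805) = 2419*(-1/90) - 1842*(-1/805) = -2419/90 + 1842/805 = -356303/14490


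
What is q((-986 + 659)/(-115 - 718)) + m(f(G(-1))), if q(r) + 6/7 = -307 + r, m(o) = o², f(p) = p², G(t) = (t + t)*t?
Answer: -242790/833 ≈ -291.46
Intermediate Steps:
G(t) = 2*t² (G(t) = (2*t)*t = 2*t²)
q(r) = -2155/7 + r (q(r) = -6/7 + (-307 + r) = -2155/7 + r)
q((-986 + 659)/(-115 - 718)) + m(f(G(-1))) = (-2155/7 + (-986 + 659)/(-115 - 718)) + ((2*(-1)²)²)² = (-2155/7 - 327/(-833)) + ((2*1)²)² = (-2155/7 - 327*(-1/833)) + (2²)² = (-2155/7 + 327/833) + 4² = -256118/833 + 16 = -242790/833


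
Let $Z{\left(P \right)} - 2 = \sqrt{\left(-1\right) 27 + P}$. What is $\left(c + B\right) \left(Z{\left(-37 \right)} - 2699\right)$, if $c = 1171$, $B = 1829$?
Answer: $-8091000 + 24000 i \approx -8.091 \cdot 10^{6} + 24000.0 i$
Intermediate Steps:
$Z{\left(P \right)} = 2 + \sqrt{-27 + P}$ ($Z{\left(P \right)} = 2 + \sqrt{\left(-1\right) 27 + P} = 2 + \sqrt{-27 + P}$)
$\left(c + B\right) \left(Z{\left(-37 \right)} - 2699\right) = \left(1171 + 1829\right) \left(\left(2 + \sqrt{-27 - 37}\right) - 2699\right) = 3000 \left(\left(2 + \sqrt{-64}\right) - 2699\right) = 3000 \left(\left(2 + 8 i\right) - 2699\right) = 3000 \left(-2697 + 8 i\right) = -8091000 + 24000 i$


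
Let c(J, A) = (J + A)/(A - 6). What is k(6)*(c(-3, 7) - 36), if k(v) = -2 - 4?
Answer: 192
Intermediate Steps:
k(v) = -6
c(J, A) = (A + J)/(-6 + A)
k(6)*(c(-3, 7) - 36) = -6*((7 - 3)/(-6 + 7) - 36) = -6*(4/1 - 36) = -6*(1*4 - 36) = -6*(4 - 36) = -6*(-32) = 192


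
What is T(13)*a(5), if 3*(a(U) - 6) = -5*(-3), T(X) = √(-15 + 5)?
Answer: 11*I*√10 ≈ 34.785*I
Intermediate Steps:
T(X) = I*√10 (T(X) = √(-10) = I*√10)
a(U) = 11 (a(U) = 6 + (-5*(-3))/3 = 6 + (⅓)*15 = 6 + 5 = 11)
T(13)*a(5) = (I*√10)*11 = 11*I*√10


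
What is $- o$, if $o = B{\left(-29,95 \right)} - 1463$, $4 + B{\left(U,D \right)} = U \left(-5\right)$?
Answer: $1322$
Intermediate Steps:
$B{\left(U,D \right)} = -4 - 5 U$ ($B{\left(U,D \right)} = -4 + U \left(-5\right) = -4 - 5 U$)
$o = -1322$ ($o = \left(-4 - -145\right) - 1463 = \left(-4 + 145\right) - 1463 = 141 - 1463 = -1322$)
$- o = \left(-1\right) \left(-1322\right) = 1322$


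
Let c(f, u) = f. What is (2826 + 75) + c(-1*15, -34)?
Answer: 2886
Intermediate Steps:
(2826 + 75) + c(-1*15, -34) = (2826 + 75) - 1*15 = 2901 - 15 = 2886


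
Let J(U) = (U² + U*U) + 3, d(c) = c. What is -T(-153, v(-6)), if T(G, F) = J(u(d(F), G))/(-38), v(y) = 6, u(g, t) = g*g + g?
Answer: 3531/38 ≈ 92.921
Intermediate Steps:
u(g, t) = g + g² (u(g, t) = g² + g = g + g²)
J(U) = 3 + 2*U² (J(U) = (U² + U²) + 3 = 2*U² + 3 = 3 + 2*U²)
T(G, F) = -3/38 - F²*(1 + F)²/19 (T(G, F) = (3 + 2*(F*(1 + F))²)/(-38) = (3 + 2*(F²*(1 + F)²))*(-1/38) = (3 + 2*F²*(1 + F)²)*(-1/38) = -3/38 - F²*(1 + F)²/19)
-T(-153, v(-6)) = -(-3/38 - 1/19*6²*(1 + 6)²) = -(-3/38 - 1/19*36*7²) = -(-3/38 - 1/19*36*49) = -(-3/38 - 1764/19) = -1*(-3531/38) = 3531/38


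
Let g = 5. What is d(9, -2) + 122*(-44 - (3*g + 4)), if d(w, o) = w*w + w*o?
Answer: -7623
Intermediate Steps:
d(w, o) = w**2 + o*w
d(9, -2) + 122*(-44 - (3*g + 4)) = 9*(-2 + 9) + 122*(-44 - (3*5 + 4)) = 9*7 + 122*(-44 - (15 + 4)) = 63 + 122*(-44 - 1*19) = 63 + 122*(-44 - 19) = 63 + 122*(-63) = 63 - 7686 = -7623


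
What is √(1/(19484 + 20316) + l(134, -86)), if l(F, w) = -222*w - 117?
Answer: √300571590398/3980 ≈ 137.75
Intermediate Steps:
l(F, w) = -117 - 222*w
√(1/(19484 + 20316) + l(134, -86)) = √(1/(19484 + 20316) + (-117 - 222*(-86))) = √(1/39800 + (-117 + 19092)) = √(1/39800 + 18975) = √(755205001/39800) = √300571590398/3980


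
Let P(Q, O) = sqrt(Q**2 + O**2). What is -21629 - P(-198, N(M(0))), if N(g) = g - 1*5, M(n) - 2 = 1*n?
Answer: -21629 - 3*sqrt(4357) ≈ -21827.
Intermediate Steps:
M(n) = 2 + n (M(n) = 2 + 1*n = 2 + n)
N(g) = -5 + g (N(g) = g - 5 = -5 + g)
P(Q, O) = sqrt(O**2 + Q**2)
-21629 - P(-198, N(M(0))) = -21629 - sqrt((-5 + (2 + 0))**2 + (-198)**2) = -21629 - sqrt((-5 + 2)**2 + 39204) = -21629 - sqrt((-3)**2 + 39204) = -21629 - sqrt(9 + 39204) = -21629 - sqrt(39213) = -21629 - 3*sqrt(4357)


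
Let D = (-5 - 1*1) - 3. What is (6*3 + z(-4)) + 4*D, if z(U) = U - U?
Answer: -18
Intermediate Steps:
z(U) = 0
D = -9 (D = (-5 - 1) - 3 = -6 - 3 = -9)
(6*3 + z(-4)) + 4*D = (6*3 + 0) + 4*(-9) = (18 + 0) - 36 = 18 - 36 = -18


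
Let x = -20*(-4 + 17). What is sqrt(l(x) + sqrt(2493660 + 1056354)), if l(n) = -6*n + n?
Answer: sqrt(1300 + 39*sqrt(2334)) ≈ 56.428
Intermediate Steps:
x = -260 (x = -20*13 = -260)
l(n) = -5*n
sqrt(l(x) + sqrt(2493660 + 1056354)) = sqrt(-5*(-260) + sqrt(2493660 + 1056354)) = sqrt(1300 + sqrt(3550014)) = sqrt(1300 + 39*sqrt(2334))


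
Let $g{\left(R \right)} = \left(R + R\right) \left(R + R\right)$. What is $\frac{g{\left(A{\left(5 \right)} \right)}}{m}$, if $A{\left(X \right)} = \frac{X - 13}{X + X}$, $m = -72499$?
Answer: $- \frac{64}{1812475} \approx -3.5311 \cdot 10^{-5}$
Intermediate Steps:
$A{\left(X \right)} = \frac{-13 + X}{2 X}$
$g{\left(R \right)} = 4 R^{2}$ ($g{\left(R \right)} = 2 R 2 R = 4 R^{2}$)
$\frac{g{\left(A{\left(5 \right)} \right)}}{m} = \frac{4 \left(\frac{-13 + 5}{2 \cdot 5}\right)^{2}}{-72499} = 4 \left(\frac{1}{2} \cdot \frac{1}{5} \left(-8\right)\right)^{2} \left(- \frac{1}{72499}\right) = 4 \left(- \frac{4}{5}\right)^{2} \left(- \frac{1}{72499}\right) = 4 \cdot \frac{16}{25} \left(- \frac{1}{72499}\right) = \frac{64}{25} \left(- \frac{1}{72499}\right) = - \frac{64}{1812475}$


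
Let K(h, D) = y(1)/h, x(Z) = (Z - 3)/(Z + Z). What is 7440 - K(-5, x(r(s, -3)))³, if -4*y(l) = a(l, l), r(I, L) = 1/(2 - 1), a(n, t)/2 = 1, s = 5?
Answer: 7439999/1000 ≈ 7440.0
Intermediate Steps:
a(n, t) = 2 (a(n, t) = 2*1 = 2)
r(I, L) = 1 (r(I, L) = 1/1 = 1)
x(Z) = (-3 + Z)/(2*Z) (x(Z) = (-3 + Z)/((2*Z)) = (-3 + Z)*(1/(2*Z)) = (-3 + Z)/(2*Z))
y(l) = -½ (y(l) = -¼*2 = -½)
K(h, D) = -1/(2*h)
7440 - K(-5, x(r(s, -3)))³ = 7440 - (-½/(-5))³ = 7440 - (-½*(-⅕))³ = 7440 - (⅒)³ = 7440 - 1*1/1000 = 7440 - 1/1000 = 7439999/1000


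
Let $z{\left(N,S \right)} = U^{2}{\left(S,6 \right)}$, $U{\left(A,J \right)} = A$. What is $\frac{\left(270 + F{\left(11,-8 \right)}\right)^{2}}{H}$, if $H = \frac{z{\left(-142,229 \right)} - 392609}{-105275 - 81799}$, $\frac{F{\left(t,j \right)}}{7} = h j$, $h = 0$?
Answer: $\frac{1704711825}{42521} \approx 40091.0$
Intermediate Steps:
$z{\left(N,S \right)} = S^{2}$
$F{\left(t,j \right)} = 0$ ($F{\left(t,j \right)} = 7 \cdot 0 j = 7 \cdot 0 = 0$)
$H = \frac{170084}{93537}$ ($H = \frac{229^{2} - 392609}{-105275 - 81799} = \frac{52441 - 392609}{-187074} = \left(-340168\right) \left(- \frac{1}{187074}\right) = \frac{170084}{93537} \approx 1.8184$)
$\frac{\left(270 + F{\left(11,-8 \right)}\right)^{2}}{H} = \frac{\left(270 + 0\right)^{2}}{\frac{170084}{93537}} = 270^{2} \cdot \frac{93537}{170084} = 72900 \cdot \frac{93537}{170084} = \frac{1704711825}{42521}$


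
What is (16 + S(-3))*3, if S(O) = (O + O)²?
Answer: 156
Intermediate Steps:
S(O) = 4*O² (S(O) = (2*O)² = 4*O²)
(16 + S(-3))*3 = (16 + 4*(-3)²)*3 = (16 + 4*9)*3 = (16 + 36)*3 = 52*3 = 156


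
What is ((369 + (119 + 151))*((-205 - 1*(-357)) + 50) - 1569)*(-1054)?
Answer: -134394486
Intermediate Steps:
((369 + (119 + 151))*((-205 - 1*(-357)) + 50) - 1569)*(-1054) = ((369 + 270)*((-205 + 357) + 50) - 1569)*(-1054) = (639*(152 + 50) - 1569)*(-1054) = (639*202 - 1569)*(-1054) = (129078 - 1569)*(-1054) = 127509*(-1054) = -134394486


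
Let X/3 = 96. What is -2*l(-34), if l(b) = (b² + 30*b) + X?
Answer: -848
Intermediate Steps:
X = 288 (X = 3*96 = 288)
l(b) = 288 + b² + 30*b (l(b) = (b² + 30*b) + 288 = 288 + b² + 30*b)
-2*l(-34) = -2*(288 + (-34)² + 30*(-34)) = -2*(288 + 1156 - 1020) = -2*424 = -848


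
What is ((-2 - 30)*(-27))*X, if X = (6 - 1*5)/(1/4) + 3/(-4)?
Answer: 2808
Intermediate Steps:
X = 13/4 (X = (6 - 5)/(¼) + 3*(-¼) = 1*4 - ¾ = 4 - ¾ = 13/4 ≈ 3.2500)
((-2 - 30)*(-27))*X = ((-2 - 30)*(-27))*(13/4) = -32*(-27)*(13/4) = 864*(13/4) = 2808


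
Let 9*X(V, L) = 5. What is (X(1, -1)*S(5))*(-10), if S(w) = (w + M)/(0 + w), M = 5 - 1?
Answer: -10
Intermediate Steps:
M = 4
S(w) = (4 + w)/w (S(w) = (w + 4)/(0 + w) = (4 + w)/w)
X(V, L) = 5/9 (X(V, L) = (1/9)*5 = 5/9)
(X(1, -1)*S(5))*(-10) = (5*((4 + 5)/5)/9)*(-10) = (5*((1/5)*9)/9)*(-10) = ((5/9)*(9/5))*(-10) = 1*(-10) = -10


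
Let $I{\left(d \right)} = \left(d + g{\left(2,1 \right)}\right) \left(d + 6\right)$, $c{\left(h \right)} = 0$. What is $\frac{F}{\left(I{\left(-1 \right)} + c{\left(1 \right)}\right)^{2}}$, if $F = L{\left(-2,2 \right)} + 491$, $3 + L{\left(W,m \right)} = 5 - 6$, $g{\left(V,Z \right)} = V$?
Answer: $\frac{487}{25} \approx 19.48$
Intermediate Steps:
$L{\left(W,m \right)} = -4$ ($L{\left(W,m \right)} = -3 + \left(5 - 6\right) = -3 - 1 = -4$)
$F = 487$ ($F = -4 + 491 = 487$)
$I{\left(d \right)} = \left(2 + d\right) \left(6 + d\right)$ ($I{\left(d \right)} = \left(d + 2\right) \left(d + 6\right) = \left(2 + d\right) \left(6 + d\right)$)
$\frac{F}{\left(I{\left(-1 \right)} + c{\left(1 \right)}\right)^{2}} = \frac{487}{\left(\left(12 + \left(-1\right)^{2} + 8 \left(-1\right)\right) + 0\right)^{2}} = \frac{487}{\left(\left(12 + 1 - 8\right) + 0\right)^{2}} = \frac{487}{\left(5 + 0\right)^{2}} = \frac{487}{5^{2}} = \frac{487}{25}$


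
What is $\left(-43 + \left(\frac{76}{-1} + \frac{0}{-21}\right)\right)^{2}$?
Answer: $14161$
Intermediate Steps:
$\left(-43 + \left(\frac{76}{-1} + \frac{0}{-21}\right)\right)^{2} = \left(-43 + \left(76 \left(-1\right) + 0 \left(- \frac{1}{21}\right)\right)\right)^{2} = \left(-43 + \left(-76 + 0\right)\right)^{2} = \left(-43 - 76\right)^{2} = \left(-119\right)^{2} = 14161$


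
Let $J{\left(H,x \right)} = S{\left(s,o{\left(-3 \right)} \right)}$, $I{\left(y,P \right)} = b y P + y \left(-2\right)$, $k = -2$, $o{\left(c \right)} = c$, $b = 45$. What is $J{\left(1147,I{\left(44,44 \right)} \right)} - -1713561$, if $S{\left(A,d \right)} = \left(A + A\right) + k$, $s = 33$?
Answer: $1713625$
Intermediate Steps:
$I{\left(y,P \right)} = - 2 y + 45 P y$ ($I{\left(y,P \right)} = 45 y P + y \left(-2\right) = 45 P y - 2 y = - 2 y + 45 P y$)
$S{\left(A,d \right)} = -2 + 2 A$ ($S{\left(A,d \right)} = \left(A + A\right) - 2 = 2 A - 2 = -2 + 2 A$)
$J{\left(H,x \right)} = 64$ ($J{\left(H,x \right)} = -2 + 2 \cdot 33 = -2 + 66 = 64$)
$J{\left(1147,I{\left(44,44 \right)} \right)} - -1713561 = 64 - -1713561 = 64 + 1713561 = 1713625$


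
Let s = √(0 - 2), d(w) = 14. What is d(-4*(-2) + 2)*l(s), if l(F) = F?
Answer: 14*I*√2 ≈ 19.799*I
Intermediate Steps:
s = I*√2 (s = √(-2) = I*√2 ≈ 1.4142*I)
d(-4*(-2) + 2)*l(s) = 14*(I*√2) = 14*I*√2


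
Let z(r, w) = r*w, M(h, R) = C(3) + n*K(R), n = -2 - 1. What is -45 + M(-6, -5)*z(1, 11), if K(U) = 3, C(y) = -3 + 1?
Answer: -166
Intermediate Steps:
C(y) = -2
n = -3
M(h, R) = -11 (M(h, R) = -2 - 3*3 = -2 - 9 = -11)
-45 + M(-6, -5)*z(1, 11) = -45 - 11*11 = -45 - 121 = -166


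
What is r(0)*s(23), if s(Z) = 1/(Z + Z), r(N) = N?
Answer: 0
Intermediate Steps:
s(Z) = 1/(2*Z)
r(0)*s(23) = 0*((½)/23) = 0*((½)*(1/23)) = 0*(1/46) = 0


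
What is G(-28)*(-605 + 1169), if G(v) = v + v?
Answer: -31584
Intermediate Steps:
G(v) = 2*v
G(-28)*(-605 + 1169) = (2*(-28))*(-605 + 1169) = -56*564 = -31584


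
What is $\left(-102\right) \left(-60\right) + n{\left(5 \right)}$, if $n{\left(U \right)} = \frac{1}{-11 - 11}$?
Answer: $\frac{134639}{22} \approx 6120.0$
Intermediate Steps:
$n{\left(U \right)} = - \frac{1}{22}$ ($n{\left(U \right)} = \frac{1}{-22} = - \frac{1}{22}$)
$\left(-102\right) \left(-60\right) + n{\left(5 \right)} = \left(-102\right) \left(-60\right) - \frac{1}{22} = 6120 - \frac{1}{22} = \frac{134639}{22}$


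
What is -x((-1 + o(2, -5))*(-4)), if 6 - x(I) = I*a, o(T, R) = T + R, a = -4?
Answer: -70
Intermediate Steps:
o(T, R) = R + T
x(I) = 6 + 4*I (x(I) = 6 - I*(-4) = 6 - (-4)*I = 6 + 4*I)
-x((-1 + o(2, -5))*(-4)) = -(6 + 4*((-1 + (-5 + 2))*(-4))) = -(6 + 4*((-1 - 3)*(-4))) = -(6 + 4*(-4*(-4))) = -(6 + 4*16) = -(6 + 64) = -1*70 = -70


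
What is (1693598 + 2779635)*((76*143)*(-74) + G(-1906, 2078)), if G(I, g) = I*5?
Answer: -3640147032546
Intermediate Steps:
G(I, g) = 5*I
(1693598 + 2779635)*((76*143)*(-74) + G(-1906, 2078)) = (1693598 + 2779635)*((76*143)*(-74) + 5*(-1906)) = 4473233*(10868*(-74) - 9530) = 4473233*(-804232 - 9530) = 4473233*(-813762) = -3640147032546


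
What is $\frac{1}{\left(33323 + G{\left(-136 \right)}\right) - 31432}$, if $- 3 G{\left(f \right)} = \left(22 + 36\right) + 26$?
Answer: $\frac{1}{1863} \approx 0.00053677$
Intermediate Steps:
$G{\left(f \right)} = -28$ ($G{\left(f \right)} = - \frac{\left(22 + 36\right) + 26}{3} = - \frac{58 + 26}{3} = \left(- \frac{1}{3}\right) 84 = -28$)
$\frac{1}{\left(33323 + G{\left(-136 \right)}\right) - 31432} = \frac{1}{\left(33323 - 28\right) - 31432} = \frac{1}{33295 - 31432} = \frac{1}{1863}$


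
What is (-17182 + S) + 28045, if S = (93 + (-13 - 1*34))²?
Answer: 12979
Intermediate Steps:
S = 2116 (S = (93 + (-13 - 34))² = (93 - 47)² = 46² = 2116)
(-17182 + S) + 28045 = (-17182 + 2116) + 28045 = -15066 + 28045 = 12979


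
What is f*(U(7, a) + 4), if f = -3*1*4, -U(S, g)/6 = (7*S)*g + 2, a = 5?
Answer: 17736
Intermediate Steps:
U(S, g) = -12 - 42*S*g (U(S, g) = -6*((7*S)*g + 2) = -6*(7*S*g + 2) = -6*(2 + 7*S*g) = -12 - 42*S*g)
f = -12 (f = -3*4 = -12)
f*(U(7, a) + 4) = -12*((-12 - 42*7*5) + 4) = -12*((-12 - 1470) + 4) = -12*(-1482 + 4) = -12*(-1478) = 17736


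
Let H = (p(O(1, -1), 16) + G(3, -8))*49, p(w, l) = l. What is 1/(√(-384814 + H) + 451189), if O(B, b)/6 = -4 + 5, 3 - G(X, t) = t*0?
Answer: 451189/203571897604 - I*√383883/203571897604 ≈ 2.2164e-6 - 3.0436e-9*I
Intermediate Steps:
G(X, t) = 3 (G(X, t) = 3 - t*0 = 3 - 1*0 = 3 + 0 = 3)
O(B, b) = 6 (O(B, b) = 6*(-4 + 5) = 6*1 = 6)
H = 931 (H = (16 + 3)*49 = 19*49 = 931)
1/(√(-384814 + H) + 451189) = 1/(√(-384814 + 931) + 451189) = 1/(√(-383883) + 451189) = 1/(I*√383883 + 451189) = 1/(451189 + I*√383883)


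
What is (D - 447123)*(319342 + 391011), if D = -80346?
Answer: -374689186557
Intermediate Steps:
(D - 447123)*(319342 + 391011) = (-80346 - 447123)*(319342 + 391011) = -527469*710353 = -374689186557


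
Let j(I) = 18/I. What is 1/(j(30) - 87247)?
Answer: -5/436232 ≈ -1.1462e-5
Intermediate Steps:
1/(j(30) - 87247) = 1/(18/30 - 87247) = 1/(18*(1/30) - 87247) = 1/(⅗ - 87247) = 1/(-436232/5) = -5/436232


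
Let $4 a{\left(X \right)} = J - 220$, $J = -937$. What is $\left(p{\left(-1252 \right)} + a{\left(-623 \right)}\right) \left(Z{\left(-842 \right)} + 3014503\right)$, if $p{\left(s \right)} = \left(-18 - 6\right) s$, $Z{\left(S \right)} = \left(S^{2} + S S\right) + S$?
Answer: $\frac{527514196615}{4} \approx 1.3188 \cdot 10^{11}$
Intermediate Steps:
$a{\left(X \right)} = - \frac{1157}{4}$ ($a{\left(X \right)} = \frac{-937 - 220}{4} = \frac{1}{4} \left(-1157\right) = - \frac{1157}{4}$)
$Z{\left(S \right)} = S + 2 S^{2}$ ($Z{\left(S \right)} = \left(S^{2} + S^{2}\right) + S = 2 S^{2} + S = S + 2 S^{2}$)
$p{\left(s \right)} = - 24 s$
$\left(p{\left(-1252 \right)} + a{\left(-623 \right)}\right) \left(Z{\left(-842 \right)} + 3014503\right) = \left(\left(-24\right) \left(-1252\right) - \frac{1157}{4}\right) \left(- 842 \left(1 + 2 \left(-842\right)\right) + 3014503\right) = \left(30048 - \frac{1157}{4}\right) \left(- 842 \left(1 - 1684\right) + 3014503\right) = \frac{119035 \left(\left(-842\right) \left(-1683\right) + 3014503\right)}{4} = \frac{119035 \left(1417086 + 3014503\right)}{4} = \frac{119035}{4} \cdot 4431589 = \frac{527514196615}{4}$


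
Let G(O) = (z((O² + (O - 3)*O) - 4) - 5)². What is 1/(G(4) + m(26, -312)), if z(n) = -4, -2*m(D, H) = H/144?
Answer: 12/985 ≈ 0.012183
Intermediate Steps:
m(D, H) = -H/288 (m(D, H) = -H/(2*144) = -H/288)
G(O) = 81 (G(O) = (-4 - 5)² = (-9)² = 81)
1/(G(4) + m(26, -312)) = 1/(81 - 1/288*(-312)) = 1/(81 + 13/12) = 1/(985/12) = 12/985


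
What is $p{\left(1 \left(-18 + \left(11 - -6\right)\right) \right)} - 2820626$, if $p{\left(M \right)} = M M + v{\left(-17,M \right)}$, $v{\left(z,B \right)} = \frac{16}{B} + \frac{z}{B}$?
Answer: $-2820624$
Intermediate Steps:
$p{\left(M \right)} = M^{2} - \frac{1}{M}$ ($p{\left(M \right)} = M M + \frac{16 - 17}{M} = M^{2} + \frac{1}{M} \left(-1\right) = M^{2} - \frac{1}{M}$)
$p{\left(1 \left(-18 + \left(11 - -6\right)\right) \right)} - 2820626 = \frac{-1 + \left(1 \left(-18 + \left(11 - -6\right)\right)\right)^{3}}{1 \left(-18 + \left(11 - -6\right)\right)} - 2820626 = \frac{-1 + \left(1 \left(-18 + \left(11 + 6\right)\right)\right)^{3}}{1 \left(-18 + \left(11 + 6\right)\right)} - 2820626 = \frac{-1 + \left(1 \left(-18 + 17\right)\right)^{3}}{1 \left(-18 + 17\right)} - 2820626 = \frac{-1 + \left(1 \left(-1\right)\right)^{3}}{1 \left(-1\right)} - 2820626 = \frac{-1 + \left(-1\right)^{3}}{-1} - 2820626 = - (-1 - 1) - 2820626 = \left(-1\right) \left(-2\right) - 2820626 = 2 - 2820626 = -2820624$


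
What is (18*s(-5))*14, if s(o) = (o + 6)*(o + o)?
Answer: -2520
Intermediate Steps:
s(o) = 2*o*(6 + o) (s(o) = (6 + o)*(2*o) = 2*o*(6 + o))
(18*s(-5))*14 = (18*(2*(-5)*(6 - 5)))*14 = (18*(2*(-5)*1))*14 = (18*(-10))*14 = -180*14 = -2520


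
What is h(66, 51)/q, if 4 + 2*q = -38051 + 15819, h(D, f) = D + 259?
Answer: -325/11118 ≈ -0.029232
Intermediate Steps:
h(D, f) = 259 + D
q = -11118 (q = -2 + (-38051 + 15819)/2 = -2 + (½)*(-22232) = -2 - 11116 = -11118)
h(66, 51)/q = (259 + 66)/(-11118) = 325*(-1/11118) = -325/11118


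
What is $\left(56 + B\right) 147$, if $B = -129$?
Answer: $-10731$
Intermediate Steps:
$\left(56 + B\right) 147 = \left(56 - 129\right) 147 = \left(-73\right) 147 = -10731$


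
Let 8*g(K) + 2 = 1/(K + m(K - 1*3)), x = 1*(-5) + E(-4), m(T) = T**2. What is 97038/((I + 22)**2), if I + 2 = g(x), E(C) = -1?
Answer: 34933680000/140446201 ≈ 248.73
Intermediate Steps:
x = -6 (x = 1*(-5) - 1 = -5 - 1 = -6)
g(K) = -1/4 + 1/(8*(K + (-3 + K)**2)) (g(K) = -1/4 + 1/(8*(K + (K - 1*3)**2)) = -1/4 + 1/(8*(K + (K - 3)**2)) = -1/4 + 1/(8*(K + (-3 + K)**2)))
I = -1349/600 (I = -2 + (-17 - 2*(-6)**2 + 10*(-6))/(8*(9 + (-6)**2 - 5*(-6))) = -2 + (-17 - 2*36 - 60)/(8*(9 + 36 + 30)) = -2 + (1/8)*(-17 - 72 - 60)/75 = -2 + (1/8)*(1/75)*(-149) = -2 - 149/600 = -1349/600 ≈ -2.2483)
97038/((I + 22)**2) = 97038/((-1349/600 + 22)**2) = 97038/((11851/600)**2) = 97038/(140446201/360000) = 97038*(360000/140446201) = 34933680000/140446201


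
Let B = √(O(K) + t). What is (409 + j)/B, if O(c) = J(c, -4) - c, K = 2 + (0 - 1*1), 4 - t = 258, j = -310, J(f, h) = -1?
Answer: -99*I/16 ≈ -6.1875*I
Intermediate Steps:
t = -254 (t = 4 - 1*258 = 4 - 258 = -254)
K = 1 (K = 2 + (0 - 1) = 2 - 1 = 1)
O(c) = -1 - c
B = 16*I (B = √((-1 - 1*1) - 254) = √((-1 - 1) - 254) = √(-2 - 254) = √(-256) = 16*I ≈ 16.0*I)
(409 + j)/B = (409 - 310)/((16*I)) = 99*(-I/16) = -99*I/16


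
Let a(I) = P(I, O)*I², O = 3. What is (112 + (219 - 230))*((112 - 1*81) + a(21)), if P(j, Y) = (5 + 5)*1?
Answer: 448541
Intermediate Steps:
P(j, Y) = 10 (P(j, Y) = 10*1 = 10)
a(I) = 10*I²
(112 + (219 - 230))*((112 - 1*81) + a(21)) = (112 + (219 - 230))*((112 - 1*81) + 10*21²) = (112 - 11)*((112 - 81) + 10*441) = 101*(31 + 4410) = 101*4441 = 448541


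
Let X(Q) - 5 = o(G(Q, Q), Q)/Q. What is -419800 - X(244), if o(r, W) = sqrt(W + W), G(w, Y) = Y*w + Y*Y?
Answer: -419805 - sqrt(122)/122 ≈ -4.1981e+5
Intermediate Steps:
G(w, Y) = Y**2 + Y*w (G(w, Y) = Y*w + Y**2 = Y**2 + Y*w)
o(r, W) = sqrt(2)*sqrt(W) (o(r, W) = sqrt(2*W) = sqrt(2)*sqrt(W))
X(Q) = 5 + sqrt(2)/sqrt(Q) (X(Q) = 5 + (sqrt(2)*sqrt(Q))/Q = 5 + sqrt(2)/sqrt(Q))
-419800 - X(244) = -419800 - (5 + sqrt(2)/sqrt(244)) = -419800 - (5 + sqrt(2)*(sqrt(61)/122)) = -419800 - (5 + sqrt(122)/122) = -419800 + (-5 - sqrt(122)/122) = -419805 - sqrt(122)/122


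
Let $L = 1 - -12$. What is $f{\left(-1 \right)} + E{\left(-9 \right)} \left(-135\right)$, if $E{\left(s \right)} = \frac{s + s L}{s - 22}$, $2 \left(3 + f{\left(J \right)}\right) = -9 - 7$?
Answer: $- \frac{17351}{31} \approx -559.71$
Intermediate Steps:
$L = 13$ ($L = 1 + 12 = 13$)
$f{\left(J \right)} = -11$ ($f{\left(J \right)} = -3 + \frac{-9 - 7}{2} = -3 + \frac{1}{2} \left(-16\right) = -3 - 8 = -11$)
$E{\left(s \right)} = \frac{14 s}{-22 + s}$ ($E{\left(s \right)} = \frac{s + s 13}{s - 22} = \frac{s + 13 s}{-22 + s} = \frac{14 s}{-22 + s}$)
$f{\left(-1 \right)} + E{\left(-9 \right)} \left(-135\right) = -11 + 14 \left(-9\right) \frac{1}{-22 - 9} \left(-135\right) = -11 + 14 \left(-9\right) \frac{1}{-31} \left(-135\right) = -11 + 14 \left(-9\right) \left(- \frac{1}{31}\right) \left(-135\right) = -11 + \frac{126}{31} \left(-135\right) = -11 - \frac{17010}{31} = - \frac{17351}{31}$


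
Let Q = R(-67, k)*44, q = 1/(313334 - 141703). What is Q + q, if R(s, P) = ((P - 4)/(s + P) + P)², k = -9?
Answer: 850028445225/247835164 ≈ 3429.8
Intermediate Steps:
q = 1/171631 ≈ 5.8265e-6
R(s, P) = (P + (-4 + P)/(P + s))² (R(s, P) = ((-4 + P)/(P + s) + P)² = (P + (-4 + P)/(P + s))²)
Q = 4952651/1444 (Q = ((-4 - 9 + (-9)² - 9*(-67))²/(-9 - 67)²)*44 = ((-4 - 9 + 81 + 603)²/(-76)²)*44 = ((1/5776)*671²)*44 = ((1/5776)*450241)*44 = (450241/5776)*44 = 4952651/1444 ≈ 3429.8)
Q + q = 4952651/1444 + 1/171631 = 850028445225/247835164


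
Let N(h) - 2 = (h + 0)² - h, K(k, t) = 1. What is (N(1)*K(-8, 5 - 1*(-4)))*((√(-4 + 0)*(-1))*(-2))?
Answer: 8*I ≈ 8.0*I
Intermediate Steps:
N(h) = 2 + h² - h (N(h) = 2 + ((h + 0)² - h) = 2 + (h² - h) = 2 + h² - h)
(N(1)*K(-8, 5 - 1*(-4)))*((√(-4 + 0)*(-1))*(-2)) = ((2 + 1² - 1*1)*1)*((√(-4 + 0)*(-1))*(-2)) = ((2 + 1 - 1)*1)*((√(-4)*(-1))*(-2)) = (2*1)*(((2*I)*(-1))*(-2)) = 2*(-2*I*(-2)) = 2*(4*I) = 8*I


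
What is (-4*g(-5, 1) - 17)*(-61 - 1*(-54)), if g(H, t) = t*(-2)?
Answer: 63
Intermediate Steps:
g(H, t) = -2*t
(-4*g(-5, 1) - 17)*(-61 - 1*(-54)) = (-(-8) - 17)*(-61 - 1*(-54)) = (-4*(-2) - 17)*(-61 + 54) = (8 - 17)*(-7) = -9*(-7) = 63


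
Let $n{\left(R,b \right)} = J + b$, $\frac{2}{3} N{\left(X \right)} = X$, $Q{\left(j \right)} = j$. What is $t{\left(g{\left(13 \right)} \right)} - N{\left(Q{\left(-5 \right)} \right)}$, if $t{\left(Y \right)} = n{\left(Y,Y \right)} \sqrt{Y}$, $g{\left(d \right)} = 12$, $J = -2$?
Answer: $\frac{15}{2} + 20 \sqrt{3} \approx 42.141$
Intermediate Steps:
$N{\left(X \right)} = \frac{3 X}{2}$
$n{\left(R,b \right)} = -2 + b$
$t{\left(Y \right)} = \sqrt{Y} \left(-2 + Y\right)$ ($t{\left(Y \right)} = \left(-2 + Y\right) \sqrt{Y} = \sqrt{Y} \left(-2 + Y\right)$)
$t{\left(g{\left(13 \right)} \right)} - N{\left(Q{\left(-5 \right)} \right)} = \sqrt{12} \left(-2 + 12\right) - \frac{3}{2} \left(-5\right) = 2 \sqrt{3} \cdot 10 - - \frac{15}{2} = 20 \sqrt{3} + \frac{15}{2} = \frac{15}{2} + 20 \sqrt{3}$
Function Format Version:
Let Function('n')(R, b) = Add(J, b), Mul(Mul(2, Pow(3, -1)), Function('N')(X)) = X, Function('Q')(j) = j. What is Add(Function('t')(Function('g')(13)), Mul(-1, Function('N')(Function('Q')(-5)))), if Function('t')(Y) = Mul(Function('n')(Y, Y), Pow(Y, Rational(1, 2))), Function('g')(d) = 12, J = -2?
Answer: Add(Rational(15, 2), Mul(20, Pow(3, Rational(1, 2)))) ≈ 42.141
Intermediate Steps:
Function('N')(X) = Mul(Rational(3, 2), X)
Function('n')(R, b) = Add(-2, b)
Function('t')(Y) = Mul(Pow(Y, Rational(1, 2)), Add(-2, Y)) (Function('t')(Y) = Mul(Add(-2, Y), Pow(Y, Rational(1, 2))) = Mul(Pow(Y, Rational(1, 2)), Add(-2, Y)))
Add(Function('t')(Function('g')(13)), Mul(-1, Function('N')(Function('Q')(-5)))) = Add(Mul(Pow(12, Rational(1, 2)), Add(-2, 12)), Mul(-1, Mul(Rational(3, 2), -5))) = Add(Mul(Mul(2, Pow(3, Rational(1, 2))), 10), Mul(-1, Rational(-15, 2))) = Add(Mul(20, Pow(3, Rational(1, 2))), Rational(15, 2)) = Add(Rational(15, 2), Mul(20, Pow(3, Rational(1, 2))))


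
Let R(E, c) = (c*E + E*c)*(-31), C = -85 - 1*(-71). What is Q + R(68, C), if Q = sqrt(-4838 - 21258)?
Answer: 59024 + 4*I*sqrt(1631) ≈ 59024.0 + 161.54*I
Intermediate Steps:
Q = 4*I*sqrt(1631) (Q = sqrt(-26096) = 4*I*sqrt(1631) ≈ 161.54*I)
C = -14 (C = -85 + 71 = -14)
R(E, c) = -62*E*c (R(E, c) = (E*c + E*c)*(-31) = (2*E*c)*(-31) = -62*E*c)
Q + R(68, C) = 4*I*sqrt(1631) - 62*68*(-14) = 4*I*sqrt(1631) + 59024 = 59024 + 4*I*sqrt(1631)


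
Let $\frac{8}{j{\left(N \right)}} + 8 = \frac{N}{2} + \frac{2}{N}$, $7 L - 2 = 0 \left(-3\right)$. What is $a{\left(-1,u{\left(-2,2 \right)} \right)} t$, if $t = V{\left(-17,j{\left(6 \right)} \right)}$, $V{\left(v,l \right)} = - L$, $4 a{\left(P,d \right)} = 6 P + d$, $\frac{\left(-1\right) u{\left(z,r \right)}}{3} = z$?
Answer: $0$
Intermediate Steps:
$u{\left(z,r \right)} = - 3 z$
$a{\left(P,d \right)} = \frac{d}{4} + \frac{3 P}{2}$ ($a{\left(P,d \right)} = \frac{6 P + d}{4} = \frac{d + 6 P}{4} = \frac{d}{4} + \frac{3 P}{2}$)
$L = \frac{2}{7}$ ($L = \frac{2}{7} + \frac{0 \left(-3\right)}{7} = \frac{2}{7} + \frac{1}{7} \cdot 0 = \frac{2}{7} + 0 = \frac{2}{7} \approx 0.28571$)
$j{\left(N \right)} = \frac{8}{-8 + \frac{N}{2} + \frac{2}{N}}$ ($j{\left(N \right)} = \frac{8}{-8 + \left(\frac{N}{2} + \frac{2}{N}\right)} = \frac{8}{-8 + \frac{N}{2} + \frac{2}{N}}$)
$V{\left(v,l \right)} = - \frac{2}{7}$ ($V{\left(v,l \right)} = \left(-1\right) \frac{2}{7} = - \frac{2}{7}$)
$t = - \frac{2}{7} \approx -0.28571$
$a{\left(-1,u{\left(-2,2 \right)} \right)} t = \left(\frac{\left(-3\right) \left(-2\right)}{4} + \frac{3}{2} \left(-1\right)\right) \left(- \frac{2}{7}\right) = \left(\frac{1}{4} \cdot 6 - \frac{3}{2}\right) \left(- \frac{2}{7}\right) = \left(\frac{3}{2} - \frac{3}{2}\right) \left(- \frac{2}{7}\right) = 0 \left(- \frac{2}{7}\right) = 0$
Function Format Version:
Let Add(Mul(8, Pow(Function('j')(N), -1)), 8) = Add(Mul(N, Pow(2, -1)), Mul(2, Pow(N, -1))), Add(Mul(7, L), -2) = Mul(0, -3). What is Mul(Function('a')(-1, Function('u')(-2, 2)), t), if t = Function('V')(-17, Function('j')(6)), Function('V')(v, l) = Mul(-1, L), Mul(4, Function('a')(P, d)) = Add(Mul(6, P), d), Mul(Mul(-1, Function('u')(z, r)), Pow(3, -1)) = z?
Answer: 0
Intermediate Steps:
Function('u')(z, r) = Mul(-3, z)
Function('a')(P, d) = Add(Mul(Rational(1, 4), d), Mul(Rational(3, 2), P)) (Function('a')(P, d) = Mul(Rational(1, 4), Add(Mul(6, P), d)) = Mul(Rational(1, 4), Add(d, Mul(6, P))) = Add(Mul(Rational(1, 4), d), Mul(Rational(3, 2), P)))
L = Rational(2, 7) (L = Add(Rational(2, 7), Mul(Rational(1, 7), Mul(0, -3))) = Add(Rational(2, 7), Mul(Rational(1, 7), 0)) = Add(Rational(2, 7), 0) = Rational(2, 7) ≈ 0.28571)
Function('j')(N) = Mul(8, Pow(Add(-8, Mul(Rational(1, 2), N), Mul(2, Pow(N, -1))), -1)) (Function('j')(N) = Mul(8, Pow(Add(-8, Add(Mul(N, Pow(2, -1)), Mul(2, Pow(N, -1)))), -1)) = Mul(8, Pow(Add(-8, Add(Mul(N, Rational(1, 2)), Mul(2, Pow(N, -1)))), -1)) = Mul(8, Pow(Add(-8, Add(Mul(Rational(1, 2), N), Mul(2, Pow(N, -1)))), -1)) = Mul(8, Pow(Add(-8, Mul(Rational(1, 2), N), Mul(2, Pow(N, -1))), -1)))
Function('V')(v, l) = Rational(-2, 7) (Function('V')(v, l) = Mul(-1, Rational(2, 7)) = Rational(-2, 7))
t = Rational(-2, 7) ≈ -0.28571
Mul(Function('a')(-1, Function('u')(-2, 2)), t) = Mul(Add(Mul(Rational(1, 4), Mul(-3, -2)), Mul(Rational(3, 2), -1)), Rational(-2, 7)) = Mul(Add(Mul(Rational(1, 4), 6), Rational(-3, 2)), Rational(-2, 7)) = Mul(Add(Rational(3, 2), Rational(-3, 2)), Rational(-2, 7)) = Mul(0, Rational(-2, 7)) = 0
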